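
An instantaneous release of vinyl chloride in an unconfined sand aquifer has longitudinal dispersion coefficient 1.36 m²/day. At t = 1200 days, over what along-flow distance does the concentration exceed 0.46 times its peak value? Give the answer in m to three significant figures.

The plume is Gaussian with σ = √(2Dt) = √(2 × 1.36 × 1200) = 57.13 m.
C/C_peak = exp(−Δx²/(2σ²)) = 0.46 ⇒ Δx = σ·√(−2 ln 0.46) = 57.13 × 1.246 = 71.18 m.
Width = 2Δx = 142 m.

142 m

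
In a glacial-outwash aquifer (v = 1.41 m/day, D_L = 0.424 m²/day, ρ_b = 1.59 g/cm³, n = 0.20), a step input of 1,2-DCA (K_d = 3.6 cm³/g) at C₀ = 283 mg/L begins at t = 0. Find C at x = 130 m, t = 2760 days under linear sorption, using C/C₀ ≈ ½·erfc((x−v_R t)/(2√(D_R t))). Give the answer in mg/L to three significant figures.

159 mg/L

Retardation factor R = 1 + ρ_b·K_d/n = 1 + 1.59 × 3.6/0.20 = 29.62.
Sorption retards both mechanisms: v_R = v/R = 0.04760 m/day, D_R = D/R = 0.01431 m²/day.
v_R·t = 0.04760 × 2760 = 131.376 m; 2√(D_R t) = 12.57 m; argument = (130 − 131.376)/12.57 = -0.1095.
C = C₀ × ½·erfc(-0.1095) = 283 × 0.5615 = 159 mg/L.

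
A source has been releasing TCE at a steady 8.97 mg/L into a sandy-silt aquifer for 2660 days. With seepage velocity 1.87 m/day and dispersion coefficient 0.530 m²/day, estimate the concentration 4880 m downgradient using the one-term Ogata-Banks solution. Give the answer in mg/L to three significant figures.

For a continuous step input, C/C₀ ≈ ½·erfc((x−vt)/(2√(Dt))).
vt = 1.87 × 2660 = 4974.2 m and 2√(Dt) = 2√(0.530 × 2660) = 75.09 m.
Argument (x−vt)/(2√(Dt)) = (4880 − 4974.2)/75.09 = -1.254; ½·erfc(-1.254) = 0.9619.
C = 8.97 × 0.9619 = 8.63 mg/L.

8.63 mg/L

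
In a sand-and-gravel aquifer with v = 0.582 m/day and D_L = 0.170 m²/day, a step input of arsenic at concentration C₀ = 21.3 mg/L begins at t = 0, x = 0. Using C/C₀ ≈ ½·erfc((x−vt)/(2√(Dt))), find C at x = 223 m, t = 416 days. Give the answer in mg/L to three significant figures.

20.1 mg/L

For a continuous step input, C/C₀ ≈ ½·erfc((x−vt)/(2√(Dt))).
vt = 0.582 × 416 = 242.112 m and 2√(Dt) = 2√(0.170 × 416) = 16.82 m.
Argument (x−vt)/(2√(Dt)) = (223 − 242.112)/16.82 = -1.136; ½·erfc(-1.136) = 0.9459.
C = 21.3 × 0.9459 = 20.1 mg/L.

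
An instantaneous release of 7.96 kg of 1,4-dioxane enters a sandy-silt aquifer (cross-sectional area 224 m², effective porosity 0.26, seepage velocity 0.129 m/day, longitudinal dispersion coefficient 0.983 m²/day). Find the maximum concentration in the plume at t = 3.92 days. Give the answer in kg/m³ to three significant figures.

0.0196 kg/m³

The peak of an instantaneous 1D plume sits at x = vt; there the Gaussian factor is 1 and C_max = M/(n_e·A·√(4πDt)), where n_e·A is the pore area the mass is dissolved in.
√(4πDt) = √(4π × 0.983 × 3.92) = 6.959 m, so C_max = 7.96/(0.26 × 224 × 6.959) = 0.0196 kg/m³.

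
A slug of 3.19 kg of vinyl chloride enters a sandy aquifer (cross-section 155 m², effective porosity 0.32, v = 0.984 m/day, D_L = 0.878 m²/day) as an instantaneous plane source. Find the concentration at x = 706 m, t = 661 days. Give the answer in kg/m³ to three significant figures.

0.000199 kg/m³

For an instantaneous plane source, C(x,t) = M/(n_e·A·√(4πDt)) · exp(−(x−vt)²/(4Dt)), with n_e·A the pore (flow) area.
Plume center vt = 0.984 × 661 = 650.424 m, so the well at 706 m is 55.576 m downgradient of the peak.
√(4πDt) = 85.40 m, giving peak height M/(n_e·A·√(4πDt)) = 3.19/(0.32 × 155 × 85.40) = 0.0007531 kg/m³.
(x−vt)²/(4Dt) = (55.576)²/(4 × 0.878 × 661) = 1.331; exp(−1.331) = 0.2642.
C = 0.0007531 × 0.2642 = 0.000199 kg/m³.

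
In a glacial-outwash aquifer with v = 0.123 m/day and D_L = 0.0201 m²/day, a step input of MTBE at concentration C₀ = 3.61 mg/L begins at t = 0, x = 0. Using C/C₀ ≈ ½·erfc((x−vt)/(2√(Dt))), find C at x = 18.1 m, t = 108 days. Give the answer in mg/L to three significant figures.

For a continuous step input, C/C₀ ≈ ½·erfc((x−vt)/(2√(Dt))).
vt = 0.123 × 108 = 13.284 m and 2√(Dt) = 2√(0.0201 × 108) = 2.947 m.
Argument (x−vt)/(2√(Dt)) = (18.1 − 13.284)/2.947 = 1.634; ½·erfc(1.634) = 0.01042.
C = 3.61 × 0.01042 = 0.0376 mg/L.

0.0376 mg/L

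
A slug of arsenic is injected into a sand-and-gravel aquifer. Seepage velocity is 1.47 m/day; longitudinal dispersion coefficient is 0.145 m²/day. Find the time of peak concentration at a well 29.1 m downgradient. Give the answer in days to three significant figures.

For the 1D instantaneous-source solution, setting ∂C/∂t = 0 at fixed x gives v²t² + 2Dt − x² = 0, so t = (√(D² + v²x²) − D)/v².
√(D² + v²x²) = √(0.145² + 1.47² × 29.1²) = 42.78; v² = 2.1609.
t = (42.78 − 0.145)/2.1609 = 19.7 days (vs. the pure-advection estimate x/v = 19.8 d).

19.7 days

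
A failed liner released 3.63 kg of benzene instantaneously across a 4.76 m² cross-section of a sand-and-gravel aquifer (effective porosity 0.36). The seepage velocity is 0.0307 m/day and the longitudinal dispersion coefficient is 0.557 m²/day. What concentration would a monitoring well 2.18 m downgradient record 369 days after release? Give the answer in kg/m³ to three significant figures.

For an instantaneous plane source, C(x,t) = M/(n_e·A·√(4πDt)) · exp(−(x−vt)²/(4Dt)), with n_e·A the pore (flow) area.
Plume center vt = 0.0307 × 369 = 11.3283 m, so the well at 2.18 m is 9.1483 m upgradient of the peak.
√(4πDt) = 50.82 m, giving peak height M/(n_e·A·√(4πDt)) = 3.63/(0.36 × 4.76 × 50.82) = 0.04168 kg/m³.
(x−vt)²/(4Dt) = (-9.1483)²/(4 × 0.557 × 369) = 0.1018; exp(−0.1018) = 0.9032.
C = 0.04168 × 0.9032 = 0.0376 kg/m³.

0.0376 kg/m³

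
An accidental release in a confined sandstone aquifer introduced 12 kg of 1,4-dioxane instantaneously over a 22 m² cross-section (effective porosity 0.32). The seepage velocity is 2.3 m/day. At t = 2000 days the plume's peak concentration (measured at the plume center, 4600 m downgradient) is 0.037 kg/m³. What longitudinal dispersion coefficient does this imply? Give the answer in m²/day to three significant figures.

0.0844 m²/day

At the plume center C_max = M/(n_e·A·√(4πDt)), so D = M²/(4πt·(n_e·A·C_max)²).
n_e·A·C_max = 0.32 × 22 × 0.037 = 0.2605 kg/m.
D = 12²/(4π × 2000 × 0.2605²) = 0.0844 m²/day.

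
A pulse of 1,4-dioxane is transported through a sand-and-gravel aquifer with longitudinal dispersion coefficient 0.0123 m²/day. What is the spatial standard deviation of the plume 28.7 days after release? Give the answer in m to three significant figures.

Dispersive spreading gives a Gaussian with σ² = 2Dt; advection only shifts the center.
σ = √(2 × 0.0123 × 28.7) = 0.840 m.

0.840 m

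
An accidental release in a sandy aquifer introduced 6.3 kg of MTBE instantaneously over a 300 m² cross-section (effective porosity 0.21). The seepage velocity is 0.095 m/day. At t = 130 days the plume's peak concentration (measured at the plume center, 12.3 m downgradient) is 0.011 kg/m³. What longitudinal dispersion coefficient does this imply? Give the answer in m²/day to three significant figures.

At the plume center C_max = M/(n_e·A·√(4πDt)), so D = M²/(4πt·(n_e·A·C_max)²).
n_e·A·C_max = 0.21 × 300 × 0.011 = 0.6930 kg/m.
D = 6.3²/(4π × 130 × 0.6930²) = 0.0506 m²/day.

0.0506 m²/day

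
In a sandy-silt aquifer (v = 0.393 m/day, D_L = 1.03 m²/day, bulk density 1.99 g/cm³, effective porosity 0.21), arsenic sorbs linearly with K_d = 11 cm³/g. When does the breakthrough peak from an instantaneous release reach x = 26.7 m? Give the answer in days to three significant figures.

6480 days

Retardation factor R = 1 + ρ_b·K_d/n = 1 + 1.99 × 11/0.21 = 105.2.
Sorption retards both mechanisms: v_R = v/R = 0.003736 m/day, D_R = D/R = 0.009791 m²/day.
Peak time from v_R²t² + 2D_R t − x² = 0: t = (√(D_R² + v_R²x²) − D_R)/v_R².
√(D_R² + v_R²x²) = √(0.009791² + 0.003736² × 26.7²) = 0.1002; v_R² = 1.396e-05.
t = (0.1002 − 0.009791)/1.396e-05 = 6480 days.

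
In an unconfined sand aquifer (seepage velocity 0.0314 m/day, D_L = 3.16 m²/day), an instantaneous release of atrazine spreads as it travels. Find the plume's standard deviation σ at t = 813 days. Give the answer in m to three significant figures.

Dispersive spreading gives a Gaussian with σ² = 2Dt; advection only shifts the center.
σ = √(2 × 3.16 × 813) = 71.7 m.

71.7 m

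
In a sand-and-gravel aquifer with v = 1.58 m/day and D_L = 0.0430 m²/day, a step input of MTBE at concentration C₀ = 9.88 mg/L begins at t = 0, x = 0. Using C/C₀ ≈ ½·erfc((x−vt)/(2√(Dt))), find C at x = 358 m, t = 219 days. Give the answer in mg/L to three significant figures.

For a continuous step input, C/C₀ ≈ ½·erfc((x−vt)/(2√(Dt))).
vt = 1.58 × 219 = 346.02 m and 2√(Dt) = 2√(0.0430 × 219) = 6.137 m.
Argument (x−vt)/(2√(Dt)) = (358 − 346.02)/6.137 = 1.952; ½·erfc(1.952) = 0.002885.
C = 9.88 × 0.002885 = 0.0285 mg/L.

0.0285 mg/L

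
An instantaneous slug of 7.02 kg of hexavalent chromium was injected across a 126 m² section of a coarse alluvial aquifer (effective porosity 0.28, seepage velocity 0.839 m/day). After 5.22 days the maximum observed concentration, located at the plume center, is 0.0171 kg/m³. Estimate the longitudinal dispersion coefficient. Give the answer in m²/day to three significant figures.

2.06 m²/day

At the plume center C_max = M/(n_e·A·√(4πDt)), so D = M²/(4πt·(n_e·A·C_max)²).
n_e·A·C_max = 0.28 × 126 × 0.0171 = 0.6033 kg/m.
D = 7.02²/(4π × 5.22 × 0.6033²) = 2.06 m²/day.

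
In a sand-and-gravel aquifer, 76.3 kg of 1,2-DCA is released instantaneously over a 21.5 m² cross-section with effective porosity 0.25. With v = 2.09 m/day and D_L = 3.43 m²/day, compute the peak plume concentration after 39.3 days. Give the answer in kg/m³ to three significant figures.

The peak of an instantaneous 1D plume sits at x = vt; there the Gaussian factor is 1 and C_max = M/(n_e·A·√(4πDt)), where n_e·A is the pore area the mass is dissolved in.
√(4πDt) = √(4π × 3.43 × 39.3) = 41.16 m, so C_max = 76.3/(0.25 × 21.5 × 41.16) = 0.345 kg/m³.

0.345 kg/m³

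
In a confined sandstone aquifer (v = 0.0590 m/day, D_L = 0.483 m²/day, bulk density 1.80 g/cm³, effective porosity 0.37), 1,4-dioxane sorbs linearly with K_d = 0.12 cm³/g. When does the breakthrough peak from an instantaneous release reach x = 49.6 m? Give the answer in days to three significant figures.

Retardation factor R = 1 + ρ_b·K_d/n = 1 + 1.80 × 0.12/0.37 = 1.584.
Sorption retards both mechanisms: v_R = v/R = 0.03725 m/day, D_R = D/R = 0.3049 m²/day.
Peak time from v_R²t² + 2D_R t − x² = 0: t = (√(D_R² + v_R²x²) − D_R)/v_R².
√(D_R² + v_R²x²) = √(0.3049² + 0.03725² × 49.6²) = 1.873; v_R² = 0.001388.
t = (1.873 − 0.3049)/0.001388 = 1130 days.

1130 days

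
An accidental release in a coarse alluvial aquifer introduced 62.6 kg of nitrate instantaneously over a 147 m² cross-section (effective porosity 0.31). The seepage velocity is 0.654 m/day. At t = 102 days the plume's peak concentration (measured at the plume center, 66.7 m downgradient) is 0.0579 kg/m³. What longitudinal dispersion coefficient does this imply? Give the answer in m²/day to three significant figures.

At the plume center C_max = M/(n_e·A·√(4πDt)), so D = M²/(4πt·(n_e·A·C_max)²).
n_e·A·C_max = 0.31 × 147 × 0.0579 = 2.639 kg/m.
D = 62.6²/(4π × 102 × 2.639²) = 0.439 m²/day.

0.439 m²/day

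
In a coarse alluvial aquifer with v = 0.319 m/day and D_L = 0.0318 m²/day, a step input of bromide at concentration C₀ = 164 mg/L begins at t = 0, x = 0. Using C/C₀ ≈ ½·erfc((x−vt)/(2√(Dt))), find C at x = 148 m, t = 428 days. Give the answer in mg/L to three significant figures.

2.29 mg/L

For a continuous step input, C/C₀ ≈ ½·erfc((x−vt)/(2√(Dt))).
vt = 0.319 × 428 = 136.532 m and 2√(Dt) = 2√(0.0318 × 428) = 7.378 m.
Argument (x−vt)/(2√(Dt)) = (148 − 136.532)/7.378 = 1.554; ½·erfc(1.554) = 0.01399.
C = 164 × 0.01399 = 2.29 mg/L.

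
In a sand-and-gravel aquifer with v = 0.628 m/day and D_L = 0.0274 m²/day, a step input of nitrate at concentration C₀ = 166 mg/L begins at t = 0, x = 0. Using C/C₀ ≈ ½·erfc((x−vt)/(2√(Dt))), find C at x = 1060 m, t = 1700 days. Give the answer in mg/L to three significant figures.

For a continuous step input, C/C₀ ≈ ½·erfc((x−vt)/(2√(Dt))).
vt = 0.628 × 1700 = 1067.6 m and 2√(Dt) = 2√(0.0274 × 1700) = 13.65 m.
Argument (x−vt)/(2√(Dt)) = (1060 − 1067.6)/13.65 = -0.5568; ½·erfc(-0.5568) = 0.7845.
C = 166 × 0.7845 = 130 mg/L.

130 mg/L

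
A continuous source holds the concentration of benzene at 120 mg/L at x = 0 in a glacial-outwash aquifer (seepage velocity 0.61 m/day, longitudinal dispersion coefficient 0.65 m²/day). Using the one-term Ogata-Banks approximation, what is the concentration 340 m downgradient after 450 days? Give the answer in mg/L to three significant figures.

For a continuous step input, C/C₀ ≈ ½·erfc((x−vt)/(2√(Dt))).
vt = 0.61 × 450 = 274.5 m and 2√(Dt) = 2√(0.65 × 450) = 34.21 m.
Argument (x−vt)/(2√(Dt)) = (340 − 274.5)/34.21 = 1.915; ½·erfc(1.915) = 0.003382.
C = 120 × 0.003382 = 0.406 mg/L.

0.406 mg/L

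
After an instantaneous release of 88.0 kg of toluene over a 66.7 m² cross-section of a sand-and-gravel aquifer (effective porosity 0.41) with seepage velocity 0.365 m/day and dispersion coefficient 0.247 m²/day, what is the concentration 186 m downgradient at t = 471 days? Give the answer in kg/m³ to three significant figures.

For an instantaneous plane source, C(x,t) = M/(n_e·A·√(4πDt)) · exp(−(x−vt)²/(4Dt)), with n_e·A the pore (flow) area.
Plume center vt = 0.365 × 471 = 171.915 m, so the well at 186 m is 14.085 m downgradient of the peak.
√(4πDt) = 38.24 m, giving peak height M/(n_e·A·√(4πDt)) = 88.0/(0.41 × 66.7 × 38.24) = 0.08415 kg/m³.
(x−vt)²/(4Dt) = (14.085)²/(4 × 0.247 × 471) = 0.4263; exp(−0.4263) = 0.6529.
C = 0.08415 × 0.6529 = 0.0549 kg/m³.

0.0549 kg/m³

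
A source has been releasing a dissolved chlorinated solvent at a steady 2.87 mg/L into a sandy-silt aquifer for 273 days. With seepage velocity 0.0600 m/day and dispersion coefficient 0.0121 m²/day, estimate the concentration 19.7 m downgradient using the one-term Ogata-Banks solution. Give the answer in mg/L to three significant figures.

For a continuous step input, C/C₀ ≈ ½·erfc((x−vt)/(2√(Dt))).
vt = 0.0600 × 273 = 16.38 m and 2√(Dt) = 2√(0.0121 × 273) = 3.635 m.
Argument (x−vt)/(2√(Dt)) = (19.7 − 16.38)/3.635 = 0.9133; ½·erfc(0.9133) = 0.09825.
C = 2.87 × 0.09825 = 0.282 mg/L.

0.282 mg/L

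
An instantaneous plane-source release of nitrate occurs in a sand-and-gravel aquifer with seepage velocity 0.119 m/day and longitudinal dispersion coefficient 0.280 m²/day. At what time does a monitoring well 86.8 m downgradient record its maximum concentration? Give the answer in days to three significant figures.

710 days

For the 1D instantaneous-source solution, setting ∂C/∂t = 0 at fixed x gives v²t² + 2Dt − x² = 0, so t = (√(D² + v²x²) − D)/v².
√(D² + v²x²) = √(0.280² + 0.119² × 86.8²) = 10.33; v² = 0.014161.
t = (10.33 − 0.280)/0.014161 = 710 days (vs. the pure-advection estimate x/v = 729 d).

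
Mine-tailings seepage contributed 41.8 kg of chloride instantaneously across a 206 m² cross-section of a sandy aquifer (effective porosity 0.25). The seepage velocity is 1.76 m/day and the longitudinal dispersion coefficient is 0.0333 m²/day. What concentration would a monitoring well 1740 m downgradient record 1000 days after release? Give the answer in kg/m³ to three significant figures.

For an instantaneous plane source, C(x,t) = M/(n_e·A·√(4πDt)) · exp(−(x−vt)²/(4Dt)), with n_e·A the pore (flow) area.
Plume center vt = 1.76 × 1000 = 1760 m, so the well at 1740 m is 20 m upgradient of the peak.
√(4πDt) = 20.46 m, giving peak height M/(n_e·A·√(4πDt)) = 41.8/(0.25 × 206 × 20.46) = 0.03967 kg/m³.
(x−vt)²/(4Dt) = (-20)²/(4 × 0.0333 × 1000) = 3.003; exp(−3.003) = 0.04964.
C = 0.03967 × 0.04964 = 0.00197 kg/m³.

0.00197 kg/m³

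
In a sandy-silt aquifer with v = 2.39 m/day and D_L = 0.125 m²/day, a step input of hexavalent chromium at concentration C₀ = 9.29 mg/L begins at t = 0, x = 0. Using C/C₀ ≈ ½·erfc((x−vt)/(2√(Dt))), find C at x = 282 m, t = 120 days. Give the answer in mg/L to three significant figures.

7.52 mg/L

For a continuous step input, C/C₀ ≈ ½·erfc((x−vt)/(2√(Dt))).
vt = 2.39 × 120 = 286.8 m and 2√(Dt) = 2√(0.125 × 120) = 7.746 m.
Argument (x−vt)/(2√(Dt)) = (282 − 286.8)/7.746 = -0.6197; ½·erfc(-0.6197) = 0.8096.
C = 9.29 × 0.8096 = 7.52 mg/L.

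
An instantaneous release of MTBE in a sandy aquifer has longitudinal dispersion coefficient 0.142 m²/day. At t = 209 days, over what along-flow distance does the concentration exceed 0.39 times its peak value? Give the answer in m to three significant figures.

The plume is Gaussian with σ = √(2Dt) = √(2 × 0.142 × 209) = 7.704 m.
C/C_peak = exp(−Δx²/(2σ²)) = 0.39 ⇒ Δx = σ·√(−2 ln 0.39) = 7.704 × 1.372 = 10.57 m.
Width = 2Δx = 21.1 m.

21.1 m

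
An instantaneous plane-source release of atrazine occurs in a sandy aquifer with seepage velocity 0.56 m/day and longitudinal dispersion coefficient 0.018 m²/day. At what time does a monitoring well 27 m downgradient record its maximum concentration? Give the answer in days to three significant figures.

For the 1D instantaneous-source solution, setting ∂C/∂t = 0 at fixed x gives v²t² + 2Dt − x² = 0, so t = (√(D² + v²x²) − D)/v².
√(D² + v²x²) = √(0.018² + 0.56² × 27²) = 15.12; v² = 0.3136.
t = (15.12 − 0.018)/0.3136 = 48.2 days (vs. the pure-advection estimate x/v = 48.2 d).

48.2 days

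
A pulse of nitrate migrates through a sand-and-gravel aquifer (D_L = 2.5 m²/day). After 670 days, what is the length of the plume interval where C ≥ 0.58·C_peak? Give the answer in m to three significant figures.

The plume is Gaussian with σ = √(2Dt) = √(2 × 2.5 × 670) = 57.88 m.
C/C_peak = exp(−Δx²/(2σ²)) = 0.58 ⇒ Δx = σ·√(−2 ln 0.58) = 57.88 × 1.044 = 60.43 m.
Width = 2Δx = 121 m.

121 m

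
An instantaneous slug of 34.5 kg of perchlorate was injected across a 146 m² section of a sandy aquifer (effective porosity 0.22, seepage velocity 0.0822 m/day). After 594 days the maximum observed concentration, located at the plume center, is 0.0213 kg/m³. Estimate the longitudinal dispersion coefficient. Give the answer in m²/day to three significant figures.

0.341 m²/day

At the plume center C_max = M/(n_e·A·√(4πDt)), so D = M²/(4πt·(n_e·A·C_max)²).
n_e·A·C_max = 0.22 × 146 × 0.0213 = 0.6842 kg/m.
D = 34.5²/(4π × 594 × 0.6842²) = 0.341 m²/day.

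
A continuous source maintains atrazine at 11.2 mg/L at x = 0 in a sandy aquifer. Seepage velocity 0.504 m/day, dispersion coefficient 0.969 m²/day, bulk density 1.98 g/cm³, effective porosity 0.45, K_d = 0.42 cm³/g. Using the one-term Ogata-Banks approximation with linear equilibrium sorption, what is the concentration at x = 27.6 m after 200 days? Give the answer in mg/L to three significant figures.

Retardation factor R = 1 + ρ_b·K_d/n = 1 + 1.98 × 0.42/0.45 = 2.848.
Sorption retards both mechanisms: v_R = v/R = 0.1770 m/day, D_R = D/R = 0.3402 m²/day.
v_R·t = 0.1770 × 200 = 35.4 m; 2√(D_R t) = 16.50 m; argument = (27.6 − 35.4)/16.50 = -0.4727.
C = C₀ × ½·erfc(-0.4727) = 11.2 × 0.7481 = 8.38 mg/L.

8.38 mg/L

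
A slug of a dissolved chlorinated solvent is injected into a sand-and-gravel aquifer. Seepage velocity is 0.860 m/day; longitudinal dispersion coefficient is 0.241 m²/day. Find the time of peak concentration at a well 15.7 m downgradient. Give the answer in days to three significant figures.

17.9 days

For the 1D instantaneous-source solution, setting ∂C/∂t = 0 at fixed x gives v²t² + 2Dt − x² = 0, so t = (√(D² + v²x²) − D)/v².
√(D² + v²x²) = √(0.241² + 0.860² × 15.7²) = 13.50; v² = 0.7396.
t = (13.50 − 0.241)/0.7396 = 17.9 days (vs. the pure-advection estimate x/v = 18.3 d).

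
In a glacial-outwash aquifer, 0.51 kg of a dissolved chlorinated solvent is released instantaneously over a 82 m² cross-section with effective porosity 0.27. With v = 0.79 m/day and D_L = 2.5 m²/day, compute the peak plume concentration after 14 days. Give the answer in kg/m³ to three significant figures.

0.00110 kg/m³

The peak of an instantaneous 1D plume sits at x = vt; there the Gaussian factor is 1 and C_max = M/(n_e·A·√(4πDt)), where n_e·A is the pore area the mass is dissolved in.
√(4πDt) = √(4π × 2.5 × 14) = 20.97 m, so C_max = 0.51/(0.27 × 82 × 20.97) = 0.00110 kg/m³.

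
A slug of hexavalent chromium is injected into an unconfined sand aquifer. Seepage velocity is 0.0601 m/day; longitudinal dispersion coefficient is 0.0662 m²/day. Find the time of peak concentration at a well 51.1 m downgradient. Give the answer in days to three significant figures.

For the 1D instantaneous-source solution, setting ∂C/∂t = 0 at fixed x gives v²t² + 2Dt − x² = 0, so t = (√(D² + v²x²) − D)/v².
√(D² + v²x²) = √(0.0662² + 0.0601² × 51.1²) = 3.072; v² = 0.00361201.
t = (3.072 − 0.0662)/0.00361201 = 832 days (vs. the pure-advection estimate x/v = 850 d).

832 days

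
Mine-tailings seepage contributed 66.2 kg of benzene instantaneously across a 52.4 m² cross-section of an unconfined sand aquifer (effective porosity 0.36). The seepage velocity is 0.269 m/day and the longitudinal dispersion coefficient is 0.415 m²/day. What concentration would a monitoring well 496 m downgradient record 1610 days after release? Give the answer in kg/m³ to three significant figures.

For an instantaneous plane source, C(x,t) = M/(n_e·A·√(4πDt)) · exp(−(x−vt)²/(4Dt)), with n_e·A the pore (flow) area.
Plume center vt = 0.269 × 1610 = 433.09 m, so the well at 496 m is 62.91 m downgradient of the peak.
√(4πDt) = 91.63 m, giving peak height M/(n_e·A·√(4πDt)) = 66.2/(0.36 × 52.4 × 91.63) = 0.03830 kg/m³.
(x−vt)²/(4Dt) = (62.91)²/(4 × 0.415 × 1610) = 1.481; exp(−1.481) = 0.2274.
C = 0.03830 × 0.2274 = 0.00871 kg/m³.

0.00871 kg/m³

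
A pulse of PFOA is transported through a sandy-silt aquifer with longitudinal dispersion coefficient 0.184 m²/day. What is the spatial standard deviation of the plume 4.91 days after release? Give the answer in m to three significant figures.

Dispersive spreading gives a Gaussian with σ² = 2Dt; advection only shifts the center.
σ = √(2 × 0.184 × 4.91) = 1.34 m.

1.34 m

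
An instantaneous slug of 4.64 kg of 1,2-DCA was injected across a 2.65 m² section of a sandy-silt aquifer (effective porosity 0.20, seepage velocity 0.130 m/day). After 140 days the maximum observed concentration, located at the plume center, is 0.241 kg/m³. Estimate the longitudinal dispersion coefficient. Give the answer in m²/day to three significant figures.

0.750 m²/day

At the plume center C_max = M/(n_e·A·√(4πDt)), so D = M²/(4πt·(n_e·A·C_max)²).
n_e·A·C_max = 0.20 × 2.65 × 0.241 = 0.1277 kg/m.
D = 4.64²/(4π × 140 × 0.1277²) = 0.750 m²/day.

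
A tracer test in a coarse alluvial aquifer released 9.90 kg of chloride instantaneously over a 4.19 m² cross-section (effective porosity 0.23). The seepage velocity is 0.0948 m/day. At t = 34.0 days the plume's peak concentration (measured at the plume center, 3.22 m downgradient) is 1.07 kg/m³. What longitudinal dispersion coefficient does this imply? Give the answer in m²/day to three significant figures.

At the plume center C_max = M/(n_e·A·√(4πDt)), so D = M²/(4πt·(n_e·A·C_max)²).
n_e·A·C_max = 0.23 × 4.19 × 1.07 = 1.031 kg/m.
D = 9.90²/(4π × 34.0 × 1.031²) = 0.216 m²/day.

0.216 m²/day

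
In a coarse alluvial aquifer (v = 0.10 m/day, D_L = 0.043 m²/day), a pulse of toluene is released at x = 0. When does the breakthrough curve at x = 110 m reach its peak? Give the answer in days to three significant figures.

1100 days

For the 1D instantaneous-source solution, setting ∂C/∂t = 0 at fixed x gives v²t² + 2Dt − x² = 0, so t = (√(D² + v²x²) − D)/v².
√(D² + v²x²) = √(0.043² + 0.10² × 110²) = 11.00; v² = 0.01.
t = (11.00 − 0.043)/0.01 = 1100 days (vs. the pure-advection estimate x/v = 1100 d).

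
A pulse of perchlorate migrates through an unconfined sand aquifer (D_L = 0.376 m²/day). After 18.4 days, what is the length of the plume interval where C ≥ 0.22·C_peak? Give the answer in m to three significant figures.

The plume is Gaussian with σ = √(2Dt) = √(2 × 0.376 × 18.4) = 3.720 m.
C/C_peak = exp(−Δx²/(2σ²)) = 0.22 ⇒ Δx = σ·√(−2 ln 0.22) = 3.720 × 1.740 = 6.473 m.
Width = 2Δx = 12.9 m.

12.9 m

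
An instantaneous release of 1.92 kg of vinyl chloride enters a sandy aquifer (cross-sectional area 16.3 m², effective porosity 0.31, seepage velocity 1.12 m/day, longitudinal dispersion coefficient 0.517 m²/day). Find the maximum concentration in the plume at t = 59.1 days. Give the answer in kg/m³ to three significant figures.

0.0194 kg/m³

The peak of an instantaneous 1D plume sits at x = vt; there the Gaussian factor is 1 and C_max = M/(n_e·A·√(4πDt)), where n_e·A is the pore area the mass is dissolved in.
√(4πDt) = √(4π × 0.517 × 59.1) = 19.59 m, so C_max = 1.92/(0.31 × 16.3 × 19.59) = 0.0194 kg/m³.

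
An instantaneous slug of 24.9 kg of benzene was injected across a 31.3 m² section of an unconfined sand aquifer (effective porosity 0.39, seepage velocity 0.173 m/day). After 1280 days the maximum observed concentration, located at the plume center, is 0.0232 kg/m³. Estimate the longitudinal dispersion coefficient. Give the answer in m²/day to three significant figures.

At the plume center C_max = M/(n_e·A·√(4πDt)), so D = M²/(4πt·(n_e·A·C_max)²).
n_e·A·C_max = 0.39 × 31.3 × 0.0232 = 0.2832 kg/m.
D = 24.9²/(4π × 1280 × 0.2832²) = 0.481 m²/day.

0.481 m²/day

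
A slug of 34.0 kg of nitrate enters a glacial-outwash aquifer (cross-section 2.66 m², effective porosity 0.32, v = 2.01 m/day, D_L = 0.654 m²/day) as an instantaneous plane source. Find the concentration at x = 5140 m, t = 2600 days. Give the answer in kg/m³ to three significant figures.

For an instantaneous plane source, C(x,t) = M/(n_e·A·√(4πDt)) · exp(−(x−vt)²/(4Dt)), with n_e·A the pore (flow) area.
Plume center vt = 2.01 × 2600 = 5226 m, so the well at 5140 m is 86 m upgradient of the peak.
√(4πDt) = 146.2 m, giving peak height M/(n_e·A·√(4πDt)) = 34.0/(0.32 × 2.66 × 146.2) = 0.2732 kg/m³.
(x−vt)²/(4Dt) = (-86)²/(4 × 0.654 × 2600) = 1.087; exp(−1.087) = 0.3372.
C = 0.2732 × 0.3372 = 0.0921 kg/m³.

0.0921 kg/m³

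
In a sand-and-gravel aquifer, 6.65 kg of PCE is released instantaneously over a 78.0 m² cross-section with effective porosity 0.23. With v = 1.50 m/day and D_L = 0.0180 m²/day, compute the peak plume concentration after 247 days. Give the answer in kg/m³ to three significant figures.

0.0496 kg/m³

The peak of an instantaneous 1D plume sits at x = vt; there the Gaussian factor is 1 and C_max = M/(n_e·A·√(4πDt)), where n_e·A is the pore area the mass is dissolved in.
√(4πDt) = √(4π × 0.0180 × 247) = 7.475 m, so C_max = 6.65/(0.23 × 78.0 × 7.475) = 0.0496 kg/m³.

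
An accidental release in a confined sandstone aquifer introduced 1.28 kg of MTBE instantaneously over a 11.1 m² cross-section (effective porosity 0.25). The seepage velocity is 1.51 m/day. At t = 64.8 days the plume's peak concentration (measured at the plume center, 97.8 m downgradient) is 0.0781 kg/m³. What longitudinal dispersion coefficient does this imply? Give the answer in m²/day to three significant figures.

0.0428 m²/day

At the plume center C_max = M/(n_e·A·√(4πDt)), so D = M²/(4πt·(n_e·A·C_max)²).
n_e·A·C_max = 0.25 × 11.1 × 0.0781 = 0.2167 kg/m.
D = 1.28²/(4π × 64.8 × 0.2167²) = 0.0428 m²/day.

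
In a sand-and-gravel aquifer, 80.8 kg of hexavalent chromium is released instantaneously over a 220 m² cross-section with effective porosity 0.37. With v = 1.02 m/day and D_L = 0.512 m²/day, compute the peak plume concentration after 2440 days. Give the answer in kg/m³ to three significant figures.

0.00792 kg/m³

The peak of an instantaneous 1D plume sits at x = vt; there the Gaussian factor is 1 and C_max = M/(n_e·A·√(4πDt)), where n_e·A is the pore area the mass is dissolved in.
√(4πDt) = √(4π × 0.512 × 2440) = 125.3 m, so C_max = 80.8/(0.37 × 220 × 125.3) = 0.00792 kg/m³.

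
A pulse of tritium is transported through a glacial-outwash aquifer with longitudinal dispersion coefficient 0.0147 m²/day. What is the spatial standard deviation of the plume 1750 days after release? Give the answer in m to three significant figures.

7.17 m

Dispersive spreading gives a Gaussian with σ² = 2Dt; advection only shifts the center.
σ = √(2 × 0.0147 × 1750) = 7.17 m.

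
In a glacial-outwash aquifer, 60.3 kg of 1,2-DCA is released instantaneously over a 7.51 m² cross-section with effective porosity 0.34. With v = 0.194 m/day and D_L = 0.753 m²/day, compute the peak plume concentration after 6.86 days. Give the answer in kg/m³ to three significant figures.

The peak of an instantaneous 1D plume sits at x = vt; there the Gaussian factor is 1 and C_max = M/(n_e·A·√(4πDt)), where n_e·A is the pore area the mass is dissolved in.
√(4πDt) = √(4π × 0.753 × 6.86) = 8.057 m, so C_max = 60.3/(0.34 × 7.51 × 8.057) = 2.93 kg/m³.

2.93 kg/m³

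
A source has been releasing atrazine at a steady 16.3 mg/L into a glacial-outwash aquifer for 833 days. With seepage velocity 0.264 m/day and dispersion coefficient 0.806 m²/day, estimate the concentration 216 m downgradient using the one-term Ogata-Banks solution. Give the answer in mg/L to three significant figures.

8.84 mg/L

For a continuous step input, C/C₀ ≈ ½·erfc((x−vt)/(2√(Dt))).
vt = 0.264 × 833 = 219.912 m and 2√(Dt) = 2√(0.806 × 833) = 51.82 m.
Argument (x−vt)/(2√(Dt)) = (216 − 219.912)/51.82 = -0.07549; ½·erfc(-0.07549) = 0.5425.
C = 16.3 × 0.5425 = 8.84 mg/L.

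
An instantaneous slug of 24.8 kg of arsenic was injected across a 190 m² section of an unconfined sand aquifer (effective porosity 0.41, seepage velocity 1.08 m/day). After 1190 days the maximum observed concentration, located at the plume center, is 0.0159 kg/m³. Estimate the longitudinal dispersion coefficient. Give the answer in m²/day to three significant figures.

0.0268 m²/day

At the plume center C_max = M/(n_e·A·√(4πDt)), so D = M²/(4πt·(n_e·A·C_max)²).
n_e·A·C_max = 0.41 × 190 × 0.0159 = 1.239 kg/m.
D = 24.8²/(4π × 1190 × 1.239²) = 0.0268 m²/day.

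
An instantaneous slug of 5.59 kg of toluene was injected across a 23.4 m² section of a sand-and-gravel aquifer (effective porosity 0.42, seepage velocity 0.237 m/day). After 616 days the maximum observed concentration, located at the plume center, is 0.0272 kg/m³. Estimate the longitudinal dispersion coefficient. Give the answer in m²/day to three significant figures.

At the plume center C_max = M/(n_e·A·√(4πDt)), so D = M²/(4πt·(n_e·A·C_max)²).
n_e·A·C_max = 0.42 × 23.4 × 0.0272 = 0.2673 kg/m.
D = 5.59²/(4π × 616 × 0.2673²) = 0.0565 m²/day.

0.0565 m²/day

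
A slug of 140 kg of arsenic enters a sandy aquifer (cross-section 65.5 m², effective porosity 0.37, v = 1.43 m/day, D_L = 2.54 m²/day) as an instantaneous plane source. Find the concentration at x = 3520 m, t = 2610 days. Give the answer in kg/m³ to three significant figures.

0.00366 kg/m³

For an instantaneous plane source, C(x,t) = M/(n_e·A·√(4πDt)) · exp(−(x−vt)²/(4Dt)), with n_e·A the pore (flow) area.
Plume center vt = 1.43 × 2610 = 3732.3 m, so the well at 3520 m is 212.3 m upgradient of the peak.
√(4πDt) = 288.6 m, giving peak height M/(n_e·A·√(4πDt)) = 140/(0.37 × 65.5 × 288.6) = 0.02002 kg/m³.
(x−vt)²/(4Dt) = (-212.3)²/(4 × 2.54 × 2610) = 1.700; exp(−1.700) = 0.1827.
C = 0.02002 × 0.1827 = 0.00366 kg/m³.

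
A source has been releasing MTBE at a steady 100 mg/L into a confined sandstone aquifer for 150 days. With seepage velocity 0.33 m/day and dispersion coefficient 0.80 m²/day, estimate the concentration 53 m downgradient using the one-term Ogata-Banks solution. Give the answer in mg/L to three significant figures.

For a continuous step input, C/C₀ ≈ ½·erfc((x−vt)/(2√(Dt))).
vt = 0.33 × 150 = 49.5 m and 2√(Dt) = 2√(0.80 × 150) = 21.91 m.
Argument (x−vt)/(2√(Dt)) = (53 − 49.5)/21.91 = 0.1597; ½·erfc(0.1597) = 0.4107.
C = 100 × 0.4107 = 41.1 mg/L.

41.1 mg/L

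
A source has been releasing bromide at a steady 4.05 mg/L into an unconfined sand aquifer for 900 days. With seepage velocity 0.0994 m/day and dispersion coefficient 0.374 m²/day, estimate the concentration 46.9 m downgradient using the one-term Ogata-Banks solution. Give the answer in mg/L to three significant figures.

3.85 mg/L

For a continuous step input, C/C₀ ≈ ½·erfc((x−vt)/(2√(Dt))).
vt = 0.0994 × 900 = 89.46 m and 2√(Dt) = 2√(0.374 × 900) = 36.69 m.
Argument (x−vt)/(2√(Dt)) = (46.9 − 89.46)/36.69 = -1.160; ½·erfc(-1.160) = 0.9495.
C = 4.05 × 0.9495 = 3.85 mg/L.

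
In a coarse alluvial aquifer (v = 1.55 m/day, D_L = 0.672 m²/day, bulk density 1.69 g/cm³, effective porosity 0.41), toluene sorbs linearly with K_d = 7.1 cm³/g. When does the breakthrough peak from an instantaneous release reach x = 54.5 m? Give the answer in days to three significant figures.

1060 days

Retardation factor R = 1 + ρ_b·K_d/n = 1 + 1.69 × 7.1/0.41 = 30.27.
Sorption retards both mechanisms: v_R = v/R = 0.05121 m/day, D_R = D/R = 0.02220 m²/day.
Peak time from v_R²t² + 2D_R t − x² = 0: t = (√(D_R² + v_R²x²) − D_R)/v_R².
√(D_R² + v_R²x²) = √(0.02220² + 0.05121² × 54.5²) = 2.791; v_R² = 0.002622.
t = (2.791 − 0.02220)/0.002622 = 1060 days.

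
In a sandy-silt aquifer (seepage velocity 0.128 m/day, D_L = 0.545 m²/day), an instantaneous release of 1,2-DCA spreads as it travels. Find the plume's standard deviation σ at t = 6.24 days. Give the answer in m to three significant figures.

Dispersive spreading gives a Gaussian with σ² = 2Dt; advection only shifts the center.
σ = √(2 × 0.545 × 6.24) = 2.61 m.

2.61 m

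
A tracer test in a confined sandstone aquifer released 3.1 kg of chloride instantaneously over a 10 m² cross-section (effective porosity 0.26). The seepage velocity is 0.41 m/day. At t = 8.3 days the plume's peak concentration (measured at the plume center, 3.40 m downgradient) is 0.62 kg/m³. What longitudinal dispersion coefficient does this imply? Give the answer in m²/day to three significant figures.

0.0355 m²/day

At the plume center C_max = M/(n_e·A·√(4πDt)), so D = M²/(4πt·(n_e·A·C_max)²).
n_e·A·C_max = 0.26 × 10 × 0.62 = 1.612 kg/m.
D = 3.1²/(4π × 8.3 × 1.612²) = 0.0355 m²/day.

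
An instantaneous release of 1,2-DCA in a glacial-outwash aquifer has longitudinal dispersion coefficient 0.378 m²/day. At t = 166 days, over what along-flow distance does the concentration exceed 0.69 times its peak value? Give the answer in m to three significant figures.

19.3 m

The plume is Gaussian with σ = √(2Dt) = √(2 × 0.378 × 166) = 11.20 m.
C/C_peak = exp(−Δx²/(2σ²)) = 0.69 ⇒ Δx = σ·√(−2 ln 0.69) = 11.20 × 0.8615 = 9.649 m.
Width = 2Δx = 19.3 m.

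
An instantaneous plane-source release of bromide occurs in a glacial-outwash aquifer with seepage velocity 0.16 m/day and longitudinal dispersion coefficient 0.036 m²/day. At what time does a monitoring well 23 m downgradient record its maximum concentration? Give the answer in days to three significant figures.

142 days

For the 1D instantaneous-source solution, setting ∂C/∂t = 0 at fixed x gives v²t² + 2Dt − x² = 0, so t = (√(D² + v²x²) − D)/v².
√(D² + v²x²) = √(0.036² + 0.16² × 23²) = 3.680; v² = 0.0256.
t = (3.680 − 0.036)/0.0256 = 142 days (vs. the pure-advection estimate x/v = 144 d).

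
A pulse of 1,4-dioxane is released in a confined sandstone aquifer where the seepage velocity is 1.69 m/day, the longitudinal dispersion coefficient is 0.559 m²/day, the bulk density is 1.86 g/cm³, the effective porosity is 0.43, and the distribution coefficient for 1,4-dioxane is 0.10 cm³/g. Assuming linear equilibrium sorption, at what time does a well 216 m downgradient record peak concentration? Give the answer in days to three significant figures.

Retardation factor R = 1 + ρ_b·K_d/n = 1 + 1.86 × 0.10/0.43 = 1.433.
Sorption retards both mechanisms: v_R = v/R = 1.179 m/day, D_R = D/R = 0.3901 m²/day.
Peak time from v_R²t² + 2D_R t − x² = 0: t = (√(D_R² + v_R²x²) − D_R)/v_R².
√(D_R² + v_R²x²) = √(0.3901² + 1.179² × 216²) = 254.7; v_R² = 1.390.
t = (254.7 − 0.3901)/1.390 = 183 days.

183 days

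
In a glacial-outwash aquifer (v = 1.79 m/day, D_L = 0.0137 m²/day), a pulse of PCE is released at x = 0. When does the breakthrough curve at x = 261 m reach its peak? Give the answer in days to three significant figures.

For the 1D instantaneous-source solution, setting ∂C/∂t = 0 at fixed x gives v²t² + 2Dt − x² = 0, so t = (√(D² + v²x²) − D)/v².
√(D² + v²x²) = √(0.0137² + 1.79² × 261²) = 467.2; v² = 3.2041.
t = (467.2 − 0.0137)/3.2041 = 146 days (vs. the pure-advection estimate x/v = 146 d).

146 days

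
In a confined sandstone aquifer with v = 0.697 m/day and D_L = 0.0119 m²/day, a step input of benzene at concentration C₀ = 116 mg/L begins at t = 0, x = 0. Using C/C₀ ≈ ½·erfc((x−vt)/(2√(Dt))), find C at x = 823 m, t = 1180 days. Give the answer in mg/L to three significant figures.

53.3 mg/L

For a continuous step input, C/C₀ ≈ ½·erfc((x−vt)/(2√(Dt))).
vt = 0.697 × 1180 = 822.46 m and 2√(Dt) = 2√(0.0119 × 1180) = 7.495 m.
Argument (x−vt)/(2√(Dt)) = (823 − 822.46)/7.495 = 0.07205; ½·erfc(0.07205) = 0.4594.
C = 116 × 0.4594 = 53.3 mg/L.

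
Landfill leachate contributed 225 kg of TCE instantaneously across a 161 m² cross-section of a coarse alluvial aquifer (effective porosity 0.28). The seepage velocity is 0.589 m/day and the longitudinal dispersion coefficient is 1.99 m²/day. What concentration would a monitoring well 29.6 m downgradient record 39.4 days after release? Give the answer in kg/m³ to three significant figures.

0.140 kg/m³

For an instantaneous plane source, C(x,t) = M/(n_e·A·√(4πDt)) · exp(−(x−vt)²/(4Dt)), with n_e·A the pore (flow) area.
Plume center vt = 0.589 × 39.4 = 23.2066 m, so the well at 29.6 m is 6.3934 m downgradient of the peak.
√(4πDt) = 31.39 m, giving peak height M/(n_e·A·√(4πDt)) = 225/(0.28 × 161 × 31.39) = 0.1590 kg/m³.
(x−vt)²/(4Dt) = (6.3934)²/(4 × 1.99 × 39.4) = 0.1303; exp(−0.1303) = 0.8778.
C = 0.1590 × 0.8778 = 0.140 kg/m³.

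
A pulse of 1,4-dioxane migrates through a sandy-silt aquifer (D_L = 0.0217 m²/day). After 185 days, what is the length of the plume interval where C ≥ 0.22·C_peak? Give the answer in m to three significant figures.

The plume is Gaussian with σ = √(2Dt) = √(2 × 0.0217 × 185) = 2.834 m.
C/C_peak = exp(−Δx²/(2σ²)) = 0.22 ⇒ Δx = σ·√(−2 ln 0.22) = 2.834 × 1.740 = 4.931 m.
Width = 2Δx = 9.86 m.

9.86 m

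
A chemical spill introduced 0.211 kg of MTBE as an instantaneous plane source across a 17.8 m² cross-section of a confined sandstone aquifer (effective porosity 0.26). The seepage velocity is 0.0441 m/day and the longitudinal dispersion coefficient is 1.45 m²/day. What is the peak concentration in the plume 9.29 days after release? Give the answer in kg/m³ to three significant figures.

The peak of an instantaneous 1D plume sits at x = vt; there the Gaussian factor is 1 and C_max = M/(n_e·A·√(4πDt)), where n_e·A is the pore area the mass is dissolved in.
√(4πDt) = √(4π × 1.45 × 9.29) = 13.01 m, so C_max = 0.211/(0.26 × 17.8 × 13.01) = 0.00350 kg/m³.

0.00350 kg/m³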